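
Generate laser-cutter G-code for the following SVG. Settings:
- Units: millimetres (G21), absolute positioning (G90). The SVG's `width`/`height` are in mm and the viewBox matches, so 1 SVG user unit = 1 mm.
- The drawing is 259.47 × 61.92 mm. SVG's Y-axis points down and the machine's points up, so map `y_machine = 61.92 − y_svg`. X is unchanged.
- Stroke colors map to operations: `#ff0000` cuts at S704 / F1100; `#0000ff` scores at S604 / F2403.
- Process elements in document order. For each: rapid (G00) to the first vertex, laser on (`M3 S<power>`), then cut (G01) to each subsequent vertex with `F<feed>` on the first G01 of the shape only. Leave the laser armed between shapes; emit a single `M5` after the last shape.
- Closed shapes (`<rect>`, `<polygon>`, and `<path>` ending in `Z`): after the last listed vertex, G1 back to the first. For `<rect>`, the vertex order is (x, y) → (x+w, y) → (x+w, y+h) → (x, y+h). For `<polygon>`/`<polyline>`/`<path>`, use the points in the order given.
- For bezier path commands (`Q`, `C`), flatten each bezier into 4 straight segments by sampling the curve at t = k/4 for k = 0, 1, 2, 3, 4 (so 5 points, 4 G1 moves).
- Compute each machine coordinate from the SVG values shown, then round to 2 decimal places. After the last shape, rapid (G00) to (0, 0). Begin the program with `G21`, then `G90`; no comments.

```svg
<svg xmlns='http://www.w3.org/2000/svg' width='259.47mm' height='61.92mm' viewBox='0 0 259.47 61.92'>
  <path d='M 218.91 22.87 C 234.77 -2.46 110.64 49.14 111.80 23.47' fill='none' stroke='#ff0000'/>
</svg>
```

G21
G90
G00 X218.91 Y39.05
M3 S704
G01 X208.70 Y46.03 F1100
G01 X170.87 Y38.62
G01 X130.28 Y31.28
G01 X111.80 Y38.45
M5
G00 X0.00 Y0.00

Since the viewBox matches the mm dimensions, user units are millimetres directly. The only transform is the Y-flip y_m = 61.92 − y_svg.

Shape 1 is a cubic bezier drawn with `<path>`. Its stroke #ff0000 means cut at S704, F1100. After flipping Y the toolpath is (218.91,39.05) → (208.70,46.03) → (170.87,38.62) → (130.28,31.28) → (111.80,38.45).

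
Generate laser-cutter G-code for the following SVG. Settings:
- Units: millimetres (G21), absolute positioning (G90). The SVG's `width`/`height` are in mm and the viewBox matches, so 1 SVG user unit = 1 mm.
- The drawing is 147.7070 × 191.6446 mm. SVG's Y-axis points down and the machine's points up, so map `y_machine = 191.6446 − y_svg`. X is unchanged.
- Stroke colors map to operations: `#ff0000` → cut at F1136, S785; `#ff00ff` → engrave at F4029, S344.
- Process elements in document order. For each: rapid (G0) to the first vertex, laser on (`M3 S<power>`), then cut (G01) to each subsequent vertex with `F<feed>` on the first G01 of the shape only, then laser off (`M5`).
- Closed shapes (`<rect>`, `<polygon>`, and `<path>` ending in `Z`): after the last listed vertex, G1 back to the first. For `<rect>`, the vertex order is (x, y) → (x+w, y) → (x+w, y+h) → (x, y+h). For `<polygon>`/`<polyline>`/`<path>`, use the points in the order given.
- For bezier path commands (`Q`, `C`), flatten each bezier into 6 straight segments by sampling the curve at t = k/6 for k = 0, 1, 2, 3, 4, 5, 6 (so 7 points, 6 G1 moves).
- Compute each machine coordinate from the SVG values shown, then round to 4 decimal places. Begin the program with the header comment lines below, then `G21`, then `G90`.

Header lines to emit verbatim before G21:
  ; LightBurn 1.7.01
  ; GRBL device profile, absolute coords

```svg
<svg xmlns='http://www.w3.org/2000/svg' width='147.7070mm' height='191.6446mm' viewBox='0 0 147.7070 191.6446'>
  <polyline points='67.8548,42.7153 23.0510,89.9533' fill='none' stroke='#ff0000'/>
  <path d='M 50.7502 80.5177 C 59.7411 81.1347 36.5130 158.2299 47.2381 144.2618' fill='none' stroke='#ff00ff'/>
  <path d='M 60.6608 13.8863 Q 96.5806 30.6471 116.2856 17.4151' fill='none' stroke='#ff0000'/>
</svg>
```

1 u = 1 mm; y_m = 191.6446 − y.

[1] `<polyline>` line segment, #ff0000→cut S785 F1136: (67.8548,148.9293) → (23.0510,101.6913)

[2] `<path>` cubic bezier, #ff00ff→engrave S344 F4029: (50.7502,111.1269) → (52.8671,105.2209) → (51.4523,91.2224) → (48.3438,73.7854) → (45.3799,57.5639) → (44.3986,47.2117) → (47.2381,47.3828)

[3] `<path>` quadratic bezier, #ff0000→cut S785 F1136: (60.6608,177.7583) → (72.1837,173.0045) → (82.8057,169.9170) → (92.5269,168.4957) → (101.3473,168.7407) → (109.2669,170.6520) → (116.2856,174.2295)

; LightBurn 1.7.01
; GRBL device profile, absolute coords
G21
G90
G0 X67.8548 Y148.9293
M3 S785
G01 X23.0510 Y101.6913 F1136
M5
G0 X50.7502 Y111.1269
M3 S344
G01 X52.8671 Y105.2209 F4029
G01 X51.4523 Y91.2224
G01 X48.3438 Y73.7854
G01 X45.3799 Y57.5639
G01 X44.3986 Y47.2117
G01 X47.2381 Y47.3828
M5
G0 X60.6608 Y177.7583
M3 S785
G01 X72.1837 Y173.0045 F1136
G01 X82.8057 Y169.9170
G01 X92.5269 Y168.4957
G01 X101.3473 Y168.7407
G01 X109.2669 Y170.6520
G01 X116.2856 Y174.2295
M5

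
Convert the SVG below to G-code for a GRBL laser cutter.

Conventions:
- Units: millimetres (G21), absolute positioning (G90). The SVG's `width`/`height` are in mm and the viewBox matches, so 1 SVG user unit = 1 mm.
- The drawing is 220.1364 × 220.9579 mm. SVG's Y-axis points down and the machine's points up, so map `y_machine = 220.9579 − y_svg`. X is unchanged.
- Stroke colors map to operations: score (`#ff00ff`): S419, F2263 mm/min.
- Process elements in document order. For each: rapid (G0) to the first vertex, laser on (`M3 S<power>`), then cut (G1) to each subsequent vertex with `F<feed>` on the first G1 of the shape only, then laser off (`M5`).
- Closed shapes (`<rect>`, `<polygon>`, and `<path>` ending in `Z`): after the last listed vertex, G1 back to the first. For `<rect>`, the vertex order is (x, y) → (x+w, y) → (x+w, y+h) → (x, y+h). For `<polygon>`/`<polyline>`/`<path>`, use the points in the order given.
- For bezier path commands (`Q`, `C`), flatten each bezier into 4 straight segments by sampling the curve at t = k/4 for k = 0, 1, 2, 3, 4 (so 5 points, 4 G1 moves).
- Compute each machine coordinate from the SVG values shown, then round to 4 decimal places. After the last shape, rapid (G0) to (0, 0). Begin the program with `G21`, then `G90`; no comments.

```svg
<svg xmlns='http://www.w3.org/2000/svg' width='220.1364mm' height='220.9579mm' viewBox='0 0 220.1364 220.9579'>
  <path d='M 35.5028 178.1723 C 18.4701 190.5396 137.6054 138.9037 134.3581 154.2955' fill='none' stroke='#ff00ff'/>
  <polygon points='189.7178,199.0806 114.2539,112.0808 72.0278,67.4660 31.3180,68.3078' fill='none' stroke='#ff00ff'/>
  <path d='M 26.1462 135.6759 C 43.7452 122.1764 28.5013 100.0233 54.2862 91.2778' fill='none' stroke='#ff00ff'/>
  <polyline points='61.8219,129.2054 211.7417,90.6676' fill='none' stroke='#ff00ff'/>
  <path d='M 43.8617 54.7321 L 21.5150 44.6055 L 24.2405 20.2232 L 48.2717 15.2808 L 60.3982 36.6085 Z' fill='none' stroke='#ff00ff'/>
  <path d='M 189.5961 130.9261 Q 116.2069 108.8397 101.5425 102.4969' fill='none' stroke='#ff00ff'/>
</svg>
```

G21
G90
G0 X35.5028 Y42.7856
M3 S419
G1 X44.2199 Y43.4634 F2263
G1 X79.7609 Y55.8582
G1 X117.8867 Y67.6859
G1 X134.3581 Y66.6624
M5
G0 X189.7178 Y21.8773
M3 S419
G1 X114.2539 Y108.8771 F2263
G1 X72.0278 Y153.4919
G1 X31.3180 Y152.6501
G1 X189.7178 Y21.8773
M5
G0 X26.1462 Y85.2820
M3 S419
G1 X34.3417 Y96.6845 F2263
G1 X37.1465 Y109.2638
G1 X41.4862 Y120.9518
G1 X54.2862 Y129.6801
M5
G0 X61.8219 Y91.7525
M3 S419
G1 X211.7417 Y130.2903 F2263
M5
G0 X43.8617 Y166.2258
M3 S419
G1 X21.5150 Y176.3524 F2263
G1 X24.2405 Y200.7347
G1 X48.2717 Y205.6771
G1 X60.3982 Y184.3494
G1 X43.8617 Y166.2258
M5
G0 X189.5961 Y90.0318
M3 S419
G1 X156.5718 Y100.0910 F2263
G1 X130.8881 Y108.1823
G1 X112.5450 Y114.3056
G1 X101.5425 Y118.4610
M5
G0 X0.0000 Y0.0000

Since the viewBox matches the mm dimensions, user units are millimetres directly. The only transform is the Y-flip y_m = 220.9579 − y_svg.

Shape 1 is a cubic bezier drawn with `<path>`. Its stroke #ff00ff means score at S419, F2263. After flipping Y the toolpath is (35.5028,42.7856) → (44.2199,43.4634) → (79.7609,55.8582) → (117.8867,67.6859) → (134.3581,66.6624).

Shape 2 is a closed polygon drawn with `<polygon>`. Its stroke #ff00ff means score at S419, F2263. After flipping Y the toolpath is (189.7178,21.8773) → (114.2539,108.8771) → (72.0278,153.4919) → (31.3180,152.6501) → (189.7178,21.8773), returning to the start.

Shape 3 is a cubic bezier drawn with `<path>`. Its stroke #ff00ff means score at S419, F2263. After flipping Y the toolpath is (26.1462,85.2820) → (34.3417,96.6845) → (37.1465,109.2638) → (41.4862,120.9518) → (54.2862,129.6801).

Shape 4 is a line segment drawn with `<polyline>`. Its stroke #ff00ff means score at S419, F2263. After flipping Y the toolpath is (61.8219,91.7525) → (211.7417,130.2903).

Shape 5 is a regular polygon drawn with `<path>`. Its stroke #ff00ff means score at S419, F2263. After flipping Y the toolpath is (43.8617,166.2258) → (21.5150,176.3524) → (24.2405,200.7347) → (48.2717,205.6771) → (60.3982,184.3494) → (43.8617,166.2258), returning to the start.

Shape 6 is a quadratic bezier drawn with `<path>`. Its stroke #ff00ff means score at S419, F2263. After flipping Y the toolpath is (189.5961,90.0318) → (156.5718,100.0910) → (130.8881,108.1823) → (112.5450,114.3056) → (101.5425,118.4610).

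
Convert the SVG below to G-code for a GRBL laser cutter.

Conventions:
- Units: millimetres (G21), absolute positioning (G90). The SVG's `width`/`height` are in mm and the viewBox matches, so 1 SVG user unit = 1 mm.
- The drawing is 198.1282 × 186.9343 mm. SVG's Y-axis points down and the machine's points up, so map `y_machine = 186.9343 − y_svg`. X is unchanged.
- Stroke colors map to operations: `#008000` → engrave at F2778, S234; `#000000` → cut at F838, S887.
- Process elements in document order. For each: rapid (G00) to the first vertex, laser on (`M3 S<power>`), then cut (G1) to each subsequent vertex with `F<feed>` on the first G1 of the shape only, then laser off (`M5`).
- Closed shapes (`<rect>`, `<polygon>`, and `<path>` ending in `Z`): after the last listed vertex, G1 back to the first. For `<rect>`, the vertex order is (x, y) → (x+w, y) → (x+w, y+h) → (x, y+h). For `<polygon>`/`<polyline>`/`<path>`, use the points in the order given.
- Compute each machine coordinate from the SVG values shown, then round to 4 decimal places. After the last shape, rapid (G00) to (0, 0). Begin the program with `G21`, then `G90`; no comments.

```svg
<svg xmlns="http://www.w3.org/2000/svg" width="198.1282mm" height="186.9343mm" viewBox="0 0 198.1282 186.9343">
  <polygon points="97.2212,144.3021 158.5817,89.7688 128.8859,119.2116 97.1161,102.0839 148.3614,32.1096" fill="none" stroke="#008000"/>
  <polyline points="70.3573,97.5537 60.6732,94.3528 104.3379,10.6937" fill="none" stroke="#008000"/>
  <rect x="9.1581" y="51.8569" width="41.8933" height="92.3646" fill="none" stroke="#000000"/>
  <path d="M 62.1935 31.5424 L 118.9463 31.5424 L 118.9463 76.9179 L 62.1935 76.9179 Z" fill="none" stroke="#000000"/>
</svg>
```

Since the viewBox matches the mm dimensions, user units are millimetres directly. The only transform is the Y-flip y_m = 186.9343 − y_svg.

Shape 1 is a closed polygon drawn with `<polygon>`. Its stroke #008000 means engrave at S234, F2778. After flipping Y the toolpath is (97.2212,42.6322) → (158.5817,97.1655) → (128.8859,67.7227) → (97.1161,84.8504) → (148.3614,154.8247) → (97.2212,42.6322), returning to the start.

Shape 2 is a open polyline drawn with `<polyline>`. Its stroke #008000 means engrave at S234, F2778. After flipping Y the toolpath is (70.3573,89.3806) → (60.6732,92.5815) → (104.3379,176.2406).

Shape 3 is a rectangle drawn with `<rect>`. Its stroke #000000 means cut at S887, F838. After flipping Y the toolpath is (9.1581,135.0774) → (51.0514,135.0774) → (51.0514,42.7128) → (9.1581,42.7128) → (9.1581,135.0774), returning to the start.

Shape 4 is a rectangle drawn with `<path>`. Its stroke #000000 means cut at S887, F838. After flipping Y the toolpath is (62.1935,155.3919) → (118.9463,155.3919) → (118.9463,110.0164) → (62.1935,110.0164) → (62.1935,155.3919), returning to the start.

G21
G90
G00 X97.2212 Y42.6322
M3 S234
G1 X158.5817 Y97.1655 F2778
G1 X128.8859 Y67.7227
G1 X97.1161 Y84.8504
G1 X148.3614 Y154.8247
G1 X97.2212 Y42.6322
M5
G00 X70.3573 Y89.3806
M3 S234
G1 X60.6732 Y92.5815 F2778
G1 X104.3379 Y176.2406
M5
G00 X9.1581 Y135.0774
M3 S887
G1 X51.0514 Y135.0774 F838
G1 X51.0514 Y42.7128
G1 X9.1581 Y42.7128
G1 X9.1581 Y135.0774
M5
G00 X62.1935 Y155.3919
M3 S887
G1 X118.9463 Y155.3919 F838
G1 X118.9463 Y110.0164
G1 X62.1935 Y110.0164
G1 X62.1935 Y155.3919
M5
G00 X0.0000 Y0.0000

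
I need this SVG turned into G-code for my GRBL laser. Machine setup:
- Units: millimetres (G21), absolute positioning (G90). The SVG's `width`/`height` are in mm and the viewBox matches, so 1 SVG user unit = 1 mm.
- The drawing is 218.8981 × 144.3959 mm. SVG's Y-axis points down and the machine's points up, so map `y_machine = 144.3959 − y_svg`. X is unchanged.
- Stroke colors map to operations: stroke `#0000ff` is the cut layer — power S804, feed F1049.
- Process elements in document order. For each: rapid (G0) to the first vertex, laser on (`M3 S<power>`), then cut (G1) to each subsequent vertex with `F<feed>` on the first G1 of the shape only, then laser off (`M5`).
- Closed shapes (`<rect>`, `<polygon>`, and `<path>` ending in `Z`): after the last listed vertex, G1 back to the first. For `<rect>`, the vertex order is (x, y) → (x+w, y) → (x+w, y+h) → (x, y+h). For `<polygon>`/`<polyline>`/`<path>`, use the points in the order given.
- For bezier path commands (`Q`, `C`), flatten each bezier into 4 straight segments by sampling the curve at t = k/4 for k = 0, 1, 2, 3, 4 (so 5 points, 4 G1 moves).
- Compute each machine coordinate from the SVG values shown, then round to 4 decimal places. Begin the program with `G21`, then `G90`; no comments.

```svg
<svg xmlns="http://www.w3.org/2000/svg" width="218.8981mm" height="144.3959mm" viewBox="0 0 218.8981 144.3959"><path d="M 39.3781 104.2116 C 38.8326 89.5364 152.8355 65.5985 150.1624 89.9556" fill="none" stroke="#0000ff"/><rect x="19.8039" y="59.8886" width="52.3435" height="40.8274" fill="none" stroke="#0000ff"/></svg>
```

Since the viewBox matches the mm dimensions, user units are millimetres directly. The only transform is the Y-flip y_m = 144.3959 − y_svg.

Shape 1 is a cubic bezier drawn with `<path>`. Its stroke #0000ff means cut at S804, F1049. After flipping Y the toolpath is (39.3781,40.1843) → (56.8339,52.0281) → (95.5681,61.9494) → (133.9034,64.5522) → (150.1624,54.4403).

Shape 2 is a rectangle drawn with `<rect>`. Its stroke #0000ff means cut at S804, F1049. After flipping Y the toolpath is (19.8039,84.5073) → (72.1474,84.5073) → (72.1474,43.6799) → (19.8039,43.6799) → (19.8039,84.5073), returning to the start.

G21
G90
G0 X39.3781 Y40.1843
M3 S804
G1 X56.8339 Y52.0281 F1049
G1 X95.5681 Y61.9494
G1 X133.9034 Y64.5522
G1 X150.1624 Y54.4403
M5
G0 X19.8039 Y84.5073
M3 S804
G1 X72.1474 Y84.5073 F1049
G1 X72.1474 Y43.6799
G1 X19.8039 Y43.6799
G1 X19.8039 Y84.5073
M5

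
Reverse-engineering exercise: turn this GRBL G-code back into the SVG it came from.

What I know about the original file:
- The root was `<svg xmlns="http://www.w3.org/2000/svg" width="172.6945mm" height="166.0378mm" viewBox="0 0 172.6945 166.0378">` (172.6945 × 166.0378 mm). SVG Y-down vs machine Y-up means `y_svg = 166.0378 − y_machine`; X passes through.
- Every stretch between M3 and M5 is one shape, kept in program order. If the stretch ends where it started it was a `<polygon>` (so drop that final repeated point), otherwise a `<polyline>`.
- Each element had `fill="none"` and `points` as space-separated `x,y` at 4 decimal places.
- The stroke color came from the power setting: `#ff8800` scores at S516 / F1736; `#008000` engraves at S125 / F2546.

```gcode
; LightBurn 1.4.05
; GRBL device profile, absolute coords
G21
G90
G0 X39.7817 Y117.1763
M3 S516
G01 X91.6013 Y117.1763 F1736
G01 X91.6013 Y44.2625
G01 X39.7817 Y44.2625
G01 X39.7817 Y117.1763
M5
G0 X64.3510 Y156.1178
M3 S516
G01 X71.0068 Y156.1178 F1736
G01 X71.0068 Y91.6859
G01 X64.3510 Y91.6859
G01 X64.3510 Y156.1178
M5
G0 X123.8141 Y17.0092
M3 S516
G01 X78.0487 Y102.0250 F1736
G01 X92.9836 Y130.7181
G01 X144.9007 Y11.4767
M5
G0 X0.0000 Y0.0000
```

<svg xmlns="http://www.w3.org/2000/svg" width="172.6945mm" height="166.0378mm" viewBox="0 0 172.6945 166.0378">
  <polygon points="39.7817,48.8615 91.6013,48.8615 91.6013,121.7753 39.7817,121.7753" fill="none" stroke="#ff8800"/>
  <polygon points="64.3510,9.9200 71.0068,9.9200 71.0068,74.3519 64.3510,74.3519" fill="none" stroke="#ff8800"/>
  <polyline points="123.8141,149.0286 78.0487,64.0128 92.9836,35.3197 144.9007,154.5611" fill="none" stroke="#ff8800"/>
</svg>

y_svg = 166.0378 − y_m. Every run uses S516, so all elements get stroke `#ff8800` (score).

[1] closed run; points: 39.7817,48.8615 91.6013,48.8615 91.6013,121.7753 39.7817,121.7753

[2] closed run; points: 64.3510,9.9200 71.0068,9.9200 71.0068,74.3519 64.3510,74.3519

[3] open run; points: 123.8141,149.0286 78.0487,64.0128 92.9836,35.3197 144.9007,154.5611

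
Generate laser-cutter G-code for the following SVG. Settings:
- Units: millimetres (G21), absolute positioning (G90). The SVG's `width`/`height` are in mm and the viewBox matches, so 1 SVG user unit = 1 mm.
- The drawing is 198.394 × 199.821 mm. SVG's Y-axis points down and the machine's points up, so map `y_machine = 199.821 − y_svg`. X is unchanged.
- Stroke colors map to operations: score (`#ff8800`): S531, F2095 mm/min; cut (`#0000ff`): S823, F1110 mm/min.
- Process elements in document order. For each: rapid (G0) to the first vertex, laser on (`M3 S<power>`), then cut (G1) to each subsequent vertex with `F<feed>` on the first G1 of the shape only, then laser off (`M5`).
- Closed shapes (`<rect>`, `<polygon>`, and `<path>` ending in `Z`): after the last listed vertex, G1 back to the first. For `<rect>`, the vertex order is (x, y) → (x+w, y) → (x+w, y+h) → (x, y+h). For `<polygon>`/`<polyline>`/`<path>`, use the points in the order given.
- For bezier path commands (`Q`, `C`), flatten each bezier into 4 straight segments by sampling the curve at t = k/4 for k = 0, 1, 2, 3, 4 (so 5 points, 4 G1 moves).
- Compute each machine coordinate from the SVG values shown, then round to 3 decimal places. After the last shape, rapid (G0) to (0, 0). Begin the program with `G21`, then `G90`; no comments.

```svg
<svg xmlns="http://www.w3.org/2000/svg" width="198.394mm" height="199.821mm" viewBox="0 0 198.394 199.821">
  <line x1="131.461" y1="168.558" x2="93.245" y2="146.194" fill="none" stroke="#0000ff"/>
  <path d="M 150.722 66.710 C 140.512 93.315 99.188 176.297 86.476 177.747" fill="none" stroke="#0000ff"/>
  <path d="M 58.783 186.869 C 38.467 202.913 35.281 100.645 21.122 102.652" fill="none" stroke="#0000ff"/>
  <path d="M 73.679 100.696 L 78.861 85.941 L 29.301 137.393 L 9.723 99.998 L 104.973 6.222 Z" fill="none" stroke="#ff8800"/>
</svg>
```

G21
G90
G0 X131.461 Y31.263
M3 S823
G1 X93.245 Y53.627 F1110
M5
G0 X150.722 Y133.111
M3 S823
G1 X138.164 Y104.741 F1110
G1 X119.537 Y68.159
G1 X100.442 Y36.294
G1 X86.476 Y22.074
M5
G0 X58.783 Y12.952
M3 S823
G1 X46.319 Y19.625 F1110
G1 X37.644 Y49.797
G1 X30.123 Y82.601
G1 X21.122 Y97.169
M5
G0 X73.679 Y99.125
M3 S531
G1 X78.861 Y113.880 F2095
G1 X29.301 Y62.428
G1 X9.723 Y99.823
G1 X104.973 Y193.599
G1 X73.679 Y99.125
M5
G0 X0.000 Y0.000

viewBox `0 0 198.394 199.821` with mm width/height → 1 unit = 1 mm. Flip: y_m = 199.821 − y_svg.

**Shape 1** — `<line>` line segment, stroke `#0000ff` → cut (S823, F1110). Machine vertices: (131.461,31.263) → (93.245,53.627). Open path.

**Shape 2** — `<path>` cubic bezier, stroke `#0000ff` → cut (S823, F1110). Control points (SVG): P0=(150.722,66.710), P1=(140.512,93.315), P2=(99.188,176.297), P3=(86.476,177.747); sampled at t=k/4. Machine vertices: (150.722,133.111) → (138.164,104.741) → (119.537,68.159) → (100.442,36.294) → (86.476,22.074). Open path.

**Shape 3** — `<path>` cubic bezier, stroke `#0000ff` → cut (S823, F1110). Control points (SVG): P0=(58.783,186.869), P1=(38.467,202.913), P2=(35.281,100.645), P3=(21.122,102.652); sampled at t=k/4. Machine vertices: (58.783,12.952) → (46.319,19.625) → (37.644,49.797) → (30.123,82.601) → (21.122,97.169). Open path.

**Shape 4** — `<path>` closed polygon, stroke `#ff8800` → score (S531, F2095). Machine vertices: (73.679,99.125) → (78.861,113.880) → (29.301,62.428) → (9.723,99.823) → (104.973,193.599) → (73.679,99.125). Closed: final G1 returns to the first vertex.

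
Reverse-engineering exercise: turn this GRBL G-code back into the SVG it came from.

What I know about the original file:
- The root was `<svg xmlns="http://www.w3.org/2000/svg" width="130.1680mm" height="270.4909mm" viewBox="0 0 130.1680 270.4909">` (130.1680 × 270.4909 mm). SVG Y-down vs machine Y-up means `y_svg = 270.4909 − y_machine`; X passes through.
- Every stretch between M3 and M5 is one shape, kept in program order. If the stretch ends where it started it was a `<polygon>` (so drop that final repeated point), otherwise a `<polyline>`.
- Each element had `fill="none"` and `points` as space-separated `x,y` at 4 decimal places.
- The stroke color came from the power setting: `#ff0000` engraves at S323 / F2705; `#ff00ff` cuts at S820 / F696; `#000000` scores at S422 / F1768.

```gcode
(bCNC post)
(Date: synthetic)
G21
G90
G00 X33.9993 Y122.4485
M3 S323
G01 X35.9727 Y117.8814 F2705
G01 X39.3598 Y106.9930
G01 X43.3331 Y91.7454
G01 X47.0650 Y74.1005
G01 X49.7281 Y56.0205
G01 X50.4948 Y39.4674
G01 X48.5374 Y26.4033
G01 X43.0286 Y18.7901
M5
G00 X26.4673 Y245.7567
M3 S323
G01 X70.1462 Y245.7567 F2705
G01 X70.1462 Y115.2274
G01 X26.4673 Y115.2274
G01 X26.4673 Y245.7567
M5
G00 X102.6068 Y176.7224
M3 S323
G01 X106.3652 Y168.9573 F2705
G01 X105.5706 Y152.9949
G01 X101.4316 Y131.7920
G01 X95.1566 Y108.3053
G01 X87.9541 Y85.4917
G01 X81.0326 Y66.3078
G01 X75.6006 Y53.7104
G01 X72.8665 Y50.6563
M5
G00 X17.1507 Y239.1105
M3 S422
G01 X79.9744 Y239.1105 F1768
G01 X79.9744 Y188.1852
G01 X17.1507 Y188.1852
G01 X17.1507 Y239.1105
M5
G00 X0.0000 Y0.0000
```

<svg xmlns="http://www.w3.org/2000/svg" width="130.1680mm" height="270.4909mm" viewBox="0 0 130.1680 270.4909">
  <polyline points="33.9993,148.0424 35.9727,152.6095 39.3598,163.4979 43.3331,178.7455 47.0650,196.3904 49.7281,214.4704 50.4948,231.0235 48.5374,244.0876 43.0286,251.7008" fill="none" stroke="#ff0000"/>
  <polygon points="26.4673,24.7342 70.1462,24.7342 70.1462,155.2635 26.4673,155.2635" fill="none" stroke="#ff0000"/>
  <polyline points="102.6068,93.7685 106.3652,101.5336 105.5706,117.4960 101.4316,138.6989 95.1566,162.1856 87.9541,184.9992 81.0326,204.1831 75.6006,216.7805 72.8665,219.8346" fill="none" stroke="#ff0000"/>
  <polygon points="17.1507,31.3804 79.9744,31.3804 79.9744,82.3057 17.1507,82.3057" fill="none" stroke="#000000"/>
</svg>

Machine Y-up, SVG Y-down with viewBox height 270.4909, so y_svg = 270.4909 − y_machine; X carries over.

Run 1: power S323 maps to stroke `#ff0000` (engrave). The run is open, so emit a `<polyline>` with points (Y-flipped): 33.9993,148.0424 35.9727,152.6095 39.3598,163.4979 43.3331,178.7455 47.0650,196.3904 49.7281,214.4704 50.4948,231.0235 48.5374,244.0876 43.0286,251.7008.

Run 2: the run's S323 means `#ff0000` (engrave). The run returns to its start, so emit a `<polygon>` with points (Y-flipped): 26.4673,24.7342 70.1462,24.7342 70.1462,155.2635 26.4673,155.2635.

Run 3: S323 ⇒ engrave layer `#ff0000`. The run is open, so emit a `<polyline>` with points (Y-flipped): 102.6068,93.7685 106.3652,101.5336 105.5706,117.4960 101.4316,138.6989 95.1566,162.1856 87.9541,184.9992 81.0326,204.1831 75.6006,216.7805 72.8665,219.8346.

Run 4: the run's S422 means `#000000` (score). The run returns to its start, so emit a `<polygon>` with points (Y-flipped): 17.1507,31.3804 79.9744,31.3804 79.9744,82.3057 17.1507,82.3057.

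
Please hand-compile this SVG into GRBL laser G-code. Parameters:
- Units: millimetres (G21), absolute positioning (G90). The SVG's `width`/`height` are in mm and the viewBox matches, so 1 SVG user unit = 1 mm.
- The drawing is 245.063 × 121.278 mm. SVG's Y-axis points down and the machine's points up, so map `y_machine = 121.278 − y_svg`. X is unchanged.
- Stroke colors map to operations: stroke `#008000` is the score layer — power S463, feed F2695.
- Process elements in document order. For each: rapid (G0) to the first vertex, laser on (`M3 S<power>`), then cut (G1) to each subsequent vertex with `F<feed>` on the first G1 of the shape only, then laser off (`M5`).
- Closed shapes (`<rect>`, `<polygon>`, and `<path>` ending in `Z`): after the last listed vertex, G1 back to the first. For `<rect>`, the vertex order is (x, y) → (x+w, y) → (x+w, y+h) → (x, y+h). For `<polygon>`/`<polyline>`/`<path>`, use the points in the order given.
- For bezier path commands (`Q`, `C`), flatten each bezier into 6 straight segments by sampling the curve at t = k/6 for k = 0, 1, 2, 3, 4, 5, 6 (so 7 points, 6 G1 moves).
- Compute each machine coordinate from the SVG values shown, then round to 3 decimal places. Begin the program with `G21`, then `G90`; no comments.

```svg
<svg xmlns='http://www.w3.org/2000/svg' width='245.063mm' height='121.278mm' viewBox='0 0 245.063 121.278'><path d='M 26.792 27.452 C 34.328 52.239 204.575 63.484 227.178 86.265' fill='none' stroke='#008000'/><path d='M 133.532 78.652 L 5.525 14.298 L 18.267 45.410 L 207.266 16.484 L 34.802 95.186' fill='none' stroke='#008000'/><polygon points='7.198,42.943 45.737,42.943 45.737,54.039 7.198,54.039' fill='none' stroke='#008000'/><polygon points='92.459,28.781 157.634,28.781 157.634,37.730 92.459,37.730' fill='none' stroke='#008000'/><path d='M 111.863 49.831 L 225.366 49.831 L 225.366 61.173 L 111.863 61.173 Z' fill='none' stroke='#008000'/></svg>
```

1 u = 1 mm; y_m = 121.278 − y.

[1] `<path>` cubic bezier, #008000→score S463 F2695: (26.792,93.826) → (42.682,82.445) → (77.070,72.624) → (121.335,63.667) → (166.855,54.877) → (205.010,45.558) → (227.178,35.013)

[2] `<path>` open polyline, #008000→score S463 F2695: (133.532,42.626) → (5.525,106.980) → (18.267,75.868) → (207.266,104.794) → (34.802,26.092)

[3] `<polygon>` rectangle, #008000→score S463 F2695: (7.198,78.335) → (45.737,78.335) → (45.737,67.239) → (7.198,67.239) → (7.198,78.335) (closed)

[4] `<polygon>` rectangle, #008000→score S463 F2695: (92.459,92.497) → (157.634,92.497) → (157.634,83.548) → (92.459,83.548) → (92.459,92.497) (closed)

[5] `<path>` rectangle, #008000→score S463 F2695: (111.863,71.447) → (225.366,71.447) → (225.366,60.105) → (111.863,60.105) → (111.863,71.447) (closed)

G21
G90
G0 X26.792 Y93.826
M3 S463
G1 X42.682 Y82.445 F2695
G1 X77.070 Y72.624
G1 X121.335 Y63.667
G1 X166.855 Y54.877
G1 X205.010 Y45.558
G1 X227.178 Y35.013
M5
G0 X133.532 Y42.626
M3 S463
G1 X5.525 Y106.980 F2695
G1 X18.267 Y75.868
G1 X207.266 Y104.794
G1 X34.802 Y26.092
M5
G0 X7.198 Y78.335
M3 S463
G1 X45.737 Y78.335 F2695
G1 X45.737 Y67.239
G1 X7.198 Y67.239
G1 X7.198 Y78.335
M5
G0 X92.459 Y92.497
M3 S463
G1 X157.634 Y92.497 F2695
G1 X157.634 Y83.548
G1 X92.459 Y83.548
G1 X92.459 Y92.497
M5
G0 X111.863 Y71.447
M3 S463
G1 X225.366 Y71.447 F2695
G1 X225.366 Y60.105
G1 X111.863 Y60.105
G1 X111.863 Y71.447
M5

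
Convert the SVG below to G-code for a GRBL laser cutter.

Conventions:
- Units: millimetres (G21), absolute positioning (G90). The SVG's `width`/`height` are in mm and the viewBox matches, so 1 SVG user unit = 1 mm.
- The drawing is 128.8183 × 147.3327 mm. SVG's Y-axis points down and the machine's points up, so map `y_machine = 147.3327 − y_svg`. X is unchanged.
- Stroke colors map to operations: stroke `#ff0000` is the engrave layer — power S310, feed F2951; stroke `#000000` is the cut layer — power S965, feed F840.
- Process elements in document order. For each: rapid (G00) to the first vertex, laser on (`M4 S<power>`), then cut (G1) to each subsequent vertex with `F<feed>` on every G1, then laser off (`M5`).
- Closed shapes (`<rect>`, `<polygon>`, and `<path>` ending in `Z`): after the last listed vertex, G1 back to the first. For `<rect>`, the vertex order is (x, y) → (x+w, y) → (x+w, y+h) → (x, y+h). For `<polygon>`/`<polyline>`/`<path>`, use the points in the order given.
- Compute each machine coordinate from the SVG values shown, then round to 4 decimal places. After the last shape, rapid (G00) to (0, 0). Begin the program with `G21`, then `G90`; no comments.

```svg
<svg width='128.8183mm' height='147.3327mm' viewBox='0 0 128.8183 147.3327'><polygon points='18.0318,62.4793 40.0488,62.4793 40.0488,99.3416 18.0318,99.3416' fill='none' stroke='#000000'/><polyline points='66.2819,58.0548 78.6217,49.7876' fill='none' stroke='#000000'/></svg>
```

1 u = 1 mm; y_m = 147.3327 − y.

[1] `<polygon>` rectangle, #000000→cut S965 F840: (18.0318,84.8534) → (40.0488,84.8534) → (40.0488,47.9911) → (18.0318,47.9911) → (18.0318,84.8534) (closed)

[2] `<polyline>` line segment, #000000→cut S965 F840: (66.2819,89.2779) → (78.6217,97.5451)

G21
G90
G00 X18.0318 Y84.8534
M4 S965
G1 X40.0488 Y84.8534 F840
G1 X40.0488 Y47.9911 F840
G1 X18.0318 Y47.9911 F840
G1 X18.0318 Y84.8534 F840
M5
G00 X66.2819 Y89.2779
M4 S965
G1 X78.6217 Y97.5451 F840
M5
G00 X0.0000 Y0.0000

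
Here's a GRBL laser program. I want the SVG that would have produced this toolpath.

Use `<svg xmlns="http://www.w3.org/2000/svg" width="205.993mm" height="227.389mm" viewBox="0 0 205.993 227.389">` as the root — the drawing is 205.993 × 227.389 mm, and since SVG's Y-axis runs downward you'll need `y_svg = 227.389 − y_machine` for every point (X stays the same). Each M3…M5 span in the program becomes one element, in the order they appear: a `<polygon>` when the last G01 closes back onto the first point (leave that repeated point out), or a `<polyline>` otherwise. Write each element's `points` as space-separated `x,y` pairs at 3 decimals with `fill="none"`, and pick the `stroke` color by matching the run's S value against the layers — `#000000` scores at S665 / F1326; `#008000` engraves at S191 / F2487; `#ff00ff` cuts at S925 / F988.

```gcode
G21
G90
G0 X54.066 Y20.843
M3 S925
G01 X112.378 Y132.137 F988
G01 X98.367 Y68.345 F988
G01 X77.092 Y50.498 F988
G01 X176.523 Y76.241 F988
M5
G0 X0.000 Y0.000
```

Machine Y-up, SVG Y-down with viewBox height 227.389, so y_svg = 227.389 − y_machine; X carries over. Every run uses S925, so all elements get stroke `#ff00ff` (cut).

Run 1: The run is open, so emit a `<polyline>` with points (Y-flipped): 54.066,206.546 112.378,95.252 98.367,159.044 77.092,176.891 176.523,151.148.

<svg xmlns="http://www.w3.org/2000/svg" width="205.993mm" height="227.389mm" viewBox="0 0 205.993 227.389">
  <polyline points="54.066,206.546 112.378,95.252 98.367,159.044 77.092,176.891 176.523,151.148" fill="none" stroke="#ff00ff"/>
</svg>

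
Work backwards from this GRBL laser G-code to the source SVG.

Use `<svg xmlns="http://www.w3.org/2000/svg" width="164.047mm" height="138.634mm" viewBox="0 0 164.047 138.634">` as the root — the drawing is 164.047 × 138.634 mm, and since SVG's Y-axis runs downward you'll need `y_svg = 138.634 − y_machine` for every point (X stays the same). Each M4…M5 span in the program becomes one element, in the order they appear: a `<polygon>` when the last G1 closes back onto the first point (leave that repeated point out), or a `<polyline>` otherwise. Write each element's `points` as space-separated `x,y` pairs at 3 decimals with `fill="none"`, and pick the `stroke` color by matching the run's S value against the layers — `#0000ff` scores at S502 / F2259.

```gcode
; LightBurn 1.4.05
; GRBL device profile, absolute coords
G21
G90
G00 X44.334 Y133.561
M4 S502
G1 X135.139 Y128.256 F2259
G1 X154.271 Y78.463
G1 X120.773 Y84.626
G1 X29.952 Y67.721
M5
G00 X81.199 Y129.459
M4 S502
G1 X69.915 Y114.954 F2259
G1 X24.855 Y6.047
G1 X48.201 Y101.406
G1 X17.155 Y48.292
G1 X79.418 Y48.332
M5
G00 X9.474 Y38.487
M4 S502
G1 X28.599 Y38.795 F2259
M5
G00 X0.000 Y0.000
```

<svg xmlns="http://www.w3.org/2000/svg" width="164.047mm" height="138.634mm" viewBox="0 0 164.047 138.634">
  <polyline points="44.334,5.073 135.139,10.378 154.271,60.171 120.773,54.008 29.952,70.913" fill="none" stroke="#0000ff"/>
  <polyline points="81.199,9.175 69.915,23.680 24.855,132.587 48.201,37.228 17.155,90.342 79.418,90.302" fill="none" stroke="#0000ff"/>
  <polyline points="9.474,100.147 28.599,99.839" fill="none" stroke="#0000ff"/>
</svg>

Machine Y-up, SVG Y-down with viewBox height 138.634, so y_svg = 138.634 − y_machine; X carries over. Every run uses S502, so all elements get stroke `#0000ff` (score).

Run 1: The run is open, so emit a `<polyline>` with points (Y-flipped): 44.334,5.073 135.139,10.378 154.271,60.171 120.773,54.008 29.952,70.913.

Run 2: The run is open, so emit a `<polyline>` with points (Y-flipped): 81.199,9.175 69.915,23.680 24.855,132.587 48.201,37.228 17.155,90.342 79.418,90.302.

Run 3: The run is open, so emit a `<polyline>` with points (Y-flipped): 9.474,100.147 28.599,99.839.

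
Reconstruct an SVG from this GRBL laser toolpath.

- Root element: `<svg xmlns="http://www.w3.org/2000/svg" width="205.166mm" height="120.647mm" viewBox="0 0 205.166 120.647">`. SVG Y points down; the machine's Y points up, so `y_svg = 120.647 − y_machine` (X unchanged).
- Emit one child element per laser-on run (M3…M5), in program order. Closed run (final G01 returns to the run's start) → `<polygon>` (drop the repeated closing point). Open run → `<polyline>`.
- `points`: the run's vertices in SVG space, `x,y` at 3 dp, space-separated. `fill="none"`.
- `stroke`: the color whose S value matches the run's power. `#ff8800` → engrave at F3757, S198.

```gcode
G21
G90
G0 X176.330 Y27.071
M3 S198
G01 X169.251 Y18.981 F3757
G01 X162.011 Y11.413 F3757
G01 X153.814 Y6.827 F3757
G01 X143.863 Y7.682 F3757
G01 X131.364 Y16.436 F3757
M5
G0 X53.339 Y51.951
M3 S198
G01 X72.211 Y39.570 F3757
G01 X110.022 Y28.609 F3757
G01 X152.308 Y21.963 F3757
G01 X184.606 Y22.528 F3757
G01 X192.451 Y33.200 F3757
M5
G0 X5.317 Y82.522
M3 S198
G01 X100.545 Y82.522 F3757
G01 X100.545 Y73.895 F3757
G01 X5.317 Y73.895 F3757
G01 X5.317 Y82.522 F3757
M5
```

<svg xmlns="http://www.w3.org/2000/svg" width="205.166mm" height="120.647mm" viewBox="0 0 205.166 120.647">
  <polyline points="176.330,93.576 169.251,101.666 162.011,109.234 153.814,113.820 143.863,112.965 131.364,104.211" fill="none" stroke="#ff8800"/>
  <polyline points="53.339,68.696 72.211,81.077 110.022,92.038 152.308,98.684 184.606,98.119 192.451,87.447" fill="none" stroke="#ff8800"/>
  <polygon points="5.317,38.125 100.545,38.125 100.545,46.752 5.317,46.752" fill="none" stroke="#ff8800"/>
</svg>

y_svg = 120.647 − y_m. Every run uses S198, so all elements get stroke `#ff8800` (engrave).

[1] open run; points: 176.330,93.576 169.251,101.666 162.011,109.234 153.814,113.820 143.863,112.965 131.364,104.211

[2] open run; points: 53.339,68.696 72.211,81.077 110.022,92.038 152.308,98.684 184.606,98.119 192.451,87.447

[3] closed run; points: 5.317,38.125 100.545,38.125 100.545,46.752 5.317,46.752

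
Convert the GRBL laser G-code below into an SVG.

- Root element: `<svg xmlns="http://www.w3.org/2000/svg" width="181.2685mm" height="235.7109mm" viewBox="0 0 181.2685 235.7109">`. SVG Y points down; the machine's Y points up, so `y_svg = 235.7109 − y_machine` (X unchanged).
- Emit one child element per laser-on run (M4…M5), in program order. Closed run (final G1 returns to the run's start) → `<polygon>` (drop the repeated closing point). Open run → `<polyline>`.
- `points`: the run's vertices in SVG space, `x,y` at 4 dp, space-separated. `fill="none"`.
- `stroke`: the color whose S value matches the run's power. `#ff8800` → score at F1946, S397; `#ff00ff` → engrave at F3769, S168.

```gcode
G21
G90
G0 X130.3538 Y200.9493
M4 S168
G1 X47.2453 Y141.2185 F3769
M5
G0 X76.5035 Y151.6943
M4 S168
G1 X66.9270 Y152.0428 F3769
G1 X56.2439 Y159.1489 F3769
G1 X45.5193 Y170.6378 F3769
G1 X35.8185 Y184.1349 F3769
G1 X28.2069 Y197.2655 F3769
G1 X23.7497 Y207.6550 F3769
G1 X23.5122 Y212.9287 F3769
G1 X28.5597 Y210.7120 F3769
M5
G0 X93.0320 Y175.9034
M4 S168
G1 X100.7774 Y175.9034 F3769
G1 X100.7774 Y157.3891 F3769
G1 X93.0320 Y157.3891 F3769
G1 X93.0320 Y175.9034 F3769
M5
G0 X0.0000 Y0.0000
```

<svg xmlns="http://www.w3.org/2000/svg" width="181.2685mm" height="235.7109mm" viewBox="0 0 181.2685 235.7109">
  <polyline points="130.3538,34.7616 47.2453,94.4924" fill="none" stroke="#ff00ff"/>
  <polyline points="76.5035,84.0166 66.9270,83.6681 56.2439,76.5620 45.5193,65.0731 35.8185,51.5760 28.2069,38.4454 23.7497,28.0559 23.5122,22.7822 28.5597,24.9989" fill="none" stroke="#ff00ff"/>
  <polygon points="93.0320,59.8075 100.7774,59.8075 100.7774,78.3218 93.0320,78.3218" fill="none" stroke="#ff00ff"/>
</svg>

Each laser-on run becomes one SVG element. Flip Y back into SVG space with y_svg = 235.7109 − y_machine. Every run uses S168, so all elements get stroke `#ff00ff` (engrave).

Run 1: The run is open, so emit a `<polyline>` with points (Y-flipped): 130.3538,34.7616 47.2453,94.4924.

Run 2: The run is open, so emit a `<polyline>` with points (Y-flipped): 76.5035,84.0166 66.9270,83.6681 56.2439,76.5620 45.5193,65.0731 35.8185,51.5760 28.2069,38.4454 23.7497,28.0559 23.5122,22.7822 28.5597,24.9989.

Run 3: The run returns to its start, so emit a `<polygon>` with points (Y-flipped): 93.0320,59.8075 100.7774,59.8075 100.7774,78.3218 93.0320,78.3218.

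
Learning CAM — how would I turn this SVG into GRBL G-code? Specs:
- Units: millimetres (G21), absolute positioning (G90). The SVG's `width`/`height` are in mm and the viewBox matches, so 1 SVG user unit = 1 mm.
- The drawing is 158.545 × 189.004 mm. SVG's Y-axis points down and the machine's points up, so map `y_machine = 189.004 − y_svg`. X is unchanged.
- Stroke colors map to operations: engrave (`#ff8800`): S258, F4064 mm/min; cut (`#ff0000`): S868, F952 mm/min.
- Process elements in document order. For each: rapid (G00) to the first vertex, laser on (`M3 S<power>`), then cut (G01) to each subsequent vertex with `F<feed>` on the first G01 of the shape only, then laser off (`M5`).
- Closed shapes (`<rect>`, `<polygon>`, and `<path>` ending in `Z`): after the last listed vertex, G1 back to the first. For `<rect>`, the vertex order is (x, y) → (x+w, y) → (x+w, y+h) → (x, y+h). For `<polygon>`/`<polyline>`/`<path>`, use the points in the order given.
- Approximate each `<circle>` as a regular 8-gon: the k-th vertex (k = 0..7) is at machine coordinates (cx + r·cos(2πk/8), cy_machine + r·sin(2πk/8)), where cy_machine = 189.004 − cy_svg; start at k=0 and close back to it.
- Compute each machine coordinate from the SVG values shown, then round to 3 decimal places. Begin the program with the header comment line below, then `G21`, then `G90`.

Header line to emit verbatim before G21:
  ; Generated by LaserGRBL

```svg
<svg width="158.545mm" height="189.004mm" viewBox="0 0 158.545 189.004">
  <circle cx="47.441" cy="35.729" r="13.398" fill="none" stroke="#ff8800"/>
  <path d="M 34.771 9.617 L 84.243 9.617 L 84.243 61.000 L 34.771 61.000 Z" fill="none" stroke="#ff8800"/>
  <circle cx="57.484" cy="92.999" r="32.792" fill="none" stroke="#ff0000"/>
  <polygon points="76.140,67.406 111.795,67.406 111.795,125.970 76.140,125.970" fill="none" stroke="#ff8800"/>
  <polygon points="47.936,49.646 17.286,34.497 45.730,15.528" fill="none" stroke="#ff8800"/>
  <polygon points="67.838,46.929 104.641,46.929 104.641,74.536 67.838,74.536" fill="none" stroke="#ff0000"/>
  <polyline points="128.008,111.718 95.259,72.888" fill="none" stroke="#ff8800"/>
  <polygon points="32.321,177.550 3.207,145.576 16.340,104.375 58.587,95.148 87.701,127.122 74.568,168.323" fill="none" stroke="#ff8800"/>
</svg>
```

; Generated by LaserGRBL
G21
G90
G00 X60.839 Y153.275
M3 S258
G01 X56.915 Y162.749 F4064
G01 X47.441 Y166.673
G01 X37.967 Y162.749
G01 X34.043 Y153.275
G01 X37.967 Y143.801
G01 X47.441 Y139.877
G01 X56.915 Y143.801
G01 X60.839 Y153.275
M5
G00 X34.771 Y179.387
M3 S258
G01 X84.243 Y179.387 F4064
G01 X84.243 Y128.004
G01 X34.771 Y128.004
G01 X34.771 Y179.387
M5
G00 X90.276 Y96.005
M3 S868
G01 X80.671 Y119.192 F952
G01 X57.484 Y128.797
G01 X34.297 Y119.192
G01 X24.692 Y96.005
G01 X34.297 Y72.818
G01 X57.484 Y63.213
G01 X80.671 Y72.818
G01 X90.276 Y96.005
M5
G00 X76.140 Y121.598
M3 S258
G01 X111.795 Y121.598 F4064
G01 X111.795 Y63.034
G01 X76.140 Y63.034
G01 X76.140 Y121.598
M5
G00 X47.936 Y139.358
M3 S258
G01 X17.286 Y154.507 F4064
G01 X45.730 Y173.476
G01 X47.936 Y139.358
M5
G00 X67.838 Y142.075
M3 S868
G01 X104.641 Y142.075 F952
G01 X104.641 Y114.468
G01 X67.838 Y114.468
G01 X67.838 Y142.075
M5
G00 X128.008 Y77.286
M3 S258
G01 X95.259 Y116.116 F4064
M5
G00 X32.321 Y11.454
M3 S258
G01 X3.207 Y43.428 F4064
G01 X16.340 Y84.629
G01 X58.587 Y93.856
G01 X87.701 Y61.882
G01 X74.568 Y20.681
G01 X32.321 Y11.454
M5

viewBox `0 0 158.545 189.004` with mm width/height → 1 unit = 1 mm. Flip: y_m = 189.004 − y_svg.

**Shape 1** — `<circle>` circle, stroke `#ff8800` → engrave (S258, F4064). Machine vertices: (60.839,153.275) → (56.915,162.749) → (47.441,166.673) → (37.967,162.749) → (34.043,153.275) → (37.967,143.801) → (47.441,139.877) → (56.915,143.801) → (60.839,153.275). Closed: final G1 returns to the first vertex.

**Shape 2** — `<path>` rectangle, stroke `#ff8800` → engrave (S258, F4064). Machine vertices: (34.771,179.387) → (84.243,179.387) → (84.243,128.004) → (34.771,128.004) → (34.771,179.387). Closed: final G1 returns to the first vertex.

**Shape 3** — `<circle>` circle, stroke `#ff0000` → cut (S868, F952). Machine vertices: (90.276,96.005) → (80.671,119.192) → (57.484,128.797) → (34.297,119.192) → (24.692,96.005) → (34.297,72.818) → (57.484,63.213) → (80.671,72.818) → (90.276,96.005). Closed: final G1 returns to the first vertex.

**Shape 4** — `<polygon>` rectangle, stroke `#ff8800` → engrave (S258, F4064). Machine vertices: (76.140,121.598) → (111.795,121.598) → (111.795,63.034) → (76.140,63.034) → (76.140,121.598). Closed: final G1 returns to the first vertex.

**Shape 5** — `<polygon>` regular polygon, stroke `#ff8800` → engrave (S258, F4064). Machine vertices: (47.936,139.358) → (17.286,154.507) → (45.730,173.476) → (47.936,139.358). Closed: final G1 returns to the first vertex.

**Shape 6** — `<polygon>` rectangle, stroke `#ff0000` → cut (S868, F952). Machine vertices: (67.838,142.075) → (104.641,142.075) → (104.641,114.468) → (67.838,114.468) → (67.838,142.075). Closed: final G1 returns to the first vertex.

**Shape 7** — `<polyline>` line segment, stroke `#ff8800` → engrave (S258, F4064). Machine vertices: (128.008,77.286) → (95.259,116.116). Open path.

**Shape 8** — `<polygon>` regular polygon, stroke `#ff8800` → engrave (S258, F4064). Machine vertices: (32.321,11.454) → (3.207,43.428) → (16.340,84.629) → (58.587,93.856) → (87.701,61.882) → (74.568,20.681) → (32.321,11.454). Closed: final G1 returns to the first vertex.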